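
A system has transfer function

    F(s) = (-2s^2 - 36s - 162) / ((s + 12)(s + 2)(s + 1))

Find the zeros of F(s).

Set the numerator to zero: -2s^2 - 36s - 162 = 0, i.e. -2·(s^2 + 18s + 81) = 0.
Factoring: (s + 9)^2 = 0.

s = -9, -9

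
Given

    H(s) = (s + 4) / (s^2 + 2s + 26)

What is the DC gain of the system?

Set s = 0: H(0) = (4) / (26) = 2/13.

H(0) = 2/13 ≈ 0.1538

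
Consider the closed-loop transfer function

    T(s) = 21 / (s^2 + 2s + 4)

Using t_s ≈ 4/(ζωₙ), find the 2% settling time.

Comparing s^2 + 2s + 4 to s^2 + 2ζωₙs + ωₙ²: ωₙ = 2 rad/s and ζ = 2/(2·2) = 0.5.
ζωₙ = 2/2 = 1, so t_s ≈ 4/(ζωₙ) = 4/1 = 4 s.

t_s ≈ 4 s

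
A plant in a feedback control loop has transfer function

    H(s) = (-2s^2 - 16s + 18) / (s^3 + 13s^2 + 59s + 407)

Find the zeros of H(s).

s = 1, -9

Set the numerator to zero: -2s^2 - 16s + 18 = 0, i.e. -2·(s^2 + 8s - 9) = 0.
Factoring: (s - 1)(s + 9) = 0.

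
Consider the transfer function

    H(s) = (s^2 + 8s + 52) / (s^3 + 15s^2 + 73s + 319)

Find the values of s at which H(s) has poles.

s = -2 ± 5j, -11

The poles are the roots of the denominator s^3 + 15s^2 + 73s + 319 = 0.
Trying s = -11: the polynomial evaluates to 0, so (s + 11) is a factor.
Dividing out leaves s^2 + 4s + 29 = 0.
The quadratic formula then gives s = -2 ± 5j.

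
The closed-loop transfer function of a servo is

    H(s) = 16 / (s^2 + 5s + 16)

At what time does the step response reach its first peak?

Comparing s^2 + 5s + 16 to s^2 + 2ζωₙs + ωₙ²: ωₙ = 4 rad/s and ζ = 5/(2·4) = 0.625.
ζωₙ = 5/2 = 2.5, so ω_d = ωₙ√(1−ζ²) = √(ωₙ² − (ζωₙ)²) = √(16 − 2.5²) = √9.75 ≈ 3.122 rad/s.
t_p = π/ω_d = π/3.122 ≈ 1.006 s.

t_p ≈ 1.006 s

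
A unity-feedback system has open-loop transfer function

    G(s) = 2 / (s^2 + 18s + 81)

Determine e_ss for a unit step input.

e_ss = 0.9759

G(s) has no poles at the origin.
This is a Type 0 system. Kp = lim_{s→0} G(s) = 2/81.
e_ss = 1/(1 + Kp) = 1/(1 + 2/81) = 81/83 ≈ 0.9759.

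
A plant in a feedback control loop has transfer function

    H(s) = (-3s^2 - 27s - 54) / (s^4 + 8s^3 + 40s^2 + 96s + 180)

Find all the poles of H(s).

The poles are the roots of the denominator s^4 + 8s^3 + 40s^2 + 96s + 180 = 0.
No real roots exist; factor into two real quadratics: (s^2 + 6s + 18)(s^2 + 2s + 10) = 0.
Each quadratic gives a conjugate pair via the quadratic formula.

s = -3 + 3j, -3 - 3j, -1 + 3j, -1 - 3j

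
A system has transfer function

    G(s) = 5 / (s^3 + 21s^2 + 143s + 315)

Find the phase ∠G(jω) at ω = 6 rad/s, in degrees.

At s = j6: numerator = 5, denominator = -441 + j642.
∠G = ∠num − ∠den = 0° − (124.49°) = -124.5°.

∠G(j6) ≈ -124.5°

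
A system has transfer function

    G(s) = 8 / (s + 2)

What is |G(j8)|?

Substitute s = j8: numerator = 8, denominator = 2 + j8.
|G(j8)| = |8| / |2 + j8| = 8 / 8.2462 ≈ 0.9701.

|G(j8)| ≈ 0.9701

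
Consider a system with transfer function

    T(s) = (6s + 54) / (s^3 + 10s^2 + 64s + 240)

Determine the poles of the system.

The poles are the roots of the denominator s^3 + 10s^2 + 64s + 240 = 0.
Trying s = -6: the polynomial evaluates to 0, so (s + 6) is a factor.
Dividing out leaves s^2 + 4s + 40 = 0.
The quadratic formula then gives s = -2 ± 6j.

s = -2 ± 6j, -6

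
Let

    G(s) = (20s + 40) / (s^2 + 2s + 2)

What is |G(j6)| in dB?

|G(j6)|_dB ≈ 10.9 dB

Substitute s = j6: numerator = 40 + j120, denominator = -34 + j12.
|G(j6)| = |40 + j120| / |-34 + j12| = 126.49 / 36.056 ≈ 3.508.
In decibels: 20·log₁₀(3.508) ≈ 10.9 dB.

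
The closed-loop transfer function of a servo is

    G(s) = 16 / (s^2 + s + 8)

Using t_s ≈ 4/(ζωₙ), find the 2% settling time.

Comparing s^2 + s + 8 to s^2 + 2ζωₙs + ωₙ²: ωₙ = √8 ≈ 2.828 rad/s and ζ = 1/(2·√8) ≈ 0.1768.
ζωₙ = 1/2 = 0.5, so t_s ≈ 4/(ζωₙ) = 4/0.5 = 8 s.

t_s ≈ 8 s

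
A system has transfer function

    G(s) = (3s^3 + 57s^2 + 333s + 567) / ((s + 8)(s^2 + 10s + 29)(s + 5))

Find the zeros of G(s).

Set the numerator to zero: 3s^3 + 57s^2 + 333s + 567 = 0, i.e. 3·(s^3 + 19s^2 + 111s + 189) = 0.
Factoring: (s + 9)(s + 7)(s + 3) = 0.

s = -9, -7, -3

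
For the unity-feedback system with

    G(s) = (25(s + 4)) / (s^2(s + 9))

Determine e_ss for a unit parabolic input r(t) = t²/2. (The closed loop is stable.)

G(s) has 2 poles at the origin.
This is a Type 2 system. Ka = lim_{s→0} s^2·G(s) = 100/9.
e_ss = 1/Ka = 1/(100/9) = 9/100 ≈ 0.09000.

e_ss = 0.09000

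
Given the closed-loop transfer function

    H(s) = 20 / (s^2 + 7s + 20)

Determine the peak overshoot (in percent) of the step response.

%OS ≈ 1.93%

Comparing s^2 + 7s + 20 to s^2 + 2ζωₙs + ωₙ²: ωₙ = √20 ≈ 4.472 rad/s and ζ = 7/(2·√20) ≈ 0.7826.
%OS = 100·exp(−πζ/√(1−ζ²)) = 100·exp(−π·0.7826/√(1−0.7826²)) ≈ 1.93%.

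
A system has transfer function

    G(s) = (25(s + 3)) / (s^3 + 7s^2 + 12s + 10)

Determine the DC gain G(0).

G(0) = 15/2 ≈ 7.500

Set s = 0: G(0) = (75) / (10) = 15/2.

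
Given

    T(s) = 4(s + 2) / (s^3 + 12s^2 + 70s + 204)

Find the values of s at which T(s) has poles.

The poles are the roots of the denominator s^3 + 12s^2 + 70s + 204 = 0.
Trying s = -6: the polynomial evaluates to 0, so (s + 6) is a factor.
Dividing out leaves s^2 + 6s + 34 = 0.
The quadratic formula then gives s = -3 ± 5j.

s = -3 ± 5j, -6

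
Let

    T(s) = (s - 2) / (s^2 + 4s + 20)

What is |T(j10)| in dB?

Substitute s = j10: numerator = -2 + j10, denominator = -80 + j40.
|T(j10)| = |-2 + j10| / |-80 + j40| = 10.198 / 89.443 ≈ 0.1140.
In decibels: 20·log₁₀(0.1140) ≈ -18.9 dB.

|T(j10)|_dB ≈ -18.9 dB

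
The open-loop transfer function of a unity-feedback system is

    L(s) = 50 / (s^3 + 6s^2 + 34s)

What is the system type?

Type 1

Factor s from the denominator: s^3 + 6s^2 + 34s = s·(s^2 + 6s + 34).
There is 1 pole at the origin, so the system is Type 1.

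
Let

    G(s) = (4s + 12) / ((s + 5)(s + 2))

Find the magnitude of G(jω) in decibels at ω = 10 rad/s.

|G(j10)|_dB ≈ -8.72 dB

Substitute s = j10: numerator = 12 + j40, denominator = -90 + j70.
|G(j10)| = |12 + j40| / |-90 + j70| = 41.761 / 114.02 ≈ 0.3663.
In decibels: 20·log₁₀(0.3663) ≈ -8.72 dB.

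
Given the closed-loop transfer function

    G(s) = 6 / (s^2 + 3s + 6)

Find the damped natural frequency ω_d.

ω_d ≈ 1.936 rad/s

Comparing s^2 + 3s + 6 to s^2 + 2ζωₙs + ωₙ²: ωₙ = √6 ≈ 2.449 rad/s and ζ = 3/(2·√6) ≈ 0.6124.
ζωₙ = 3/2 = 1.5, so ω_d = ωₙ√(1−ζ²) = √(ωₙ² − (ζωₙ)²) = √(6 − 1.5²) = √3.75 ≈ 1.936 rad/s.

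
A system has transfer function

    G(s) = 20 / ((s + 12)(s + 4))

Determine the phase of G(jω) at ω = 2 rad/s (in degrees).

At s = j2: numerator = 20, denominator = 44 + j32.
∠G = ∠num − ∠den = 0° − (36.027°) = -36.03°.

∠G(j2) ≈ -36.03°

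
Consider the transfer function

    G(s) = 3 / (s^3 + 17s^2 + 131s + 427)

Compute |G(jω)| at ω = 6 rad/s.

Substitute s = j6: numerator = 3, denominator = -185 + j570.
|G(j6)| = |3| / |-185 + j570| = 3 / 599.27 ≈ 0.005006.

|G(j6)| ≈ 0.005006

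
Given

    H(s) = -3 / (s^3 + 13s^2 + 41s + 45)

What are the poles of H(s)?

s = -2 ± j, -9

The poles are the roots of the denominator s^3 + 13s^2 + 41s + 45 = 0.
Trying s = -9: the polynomial evaluates to 0, so (s + 9) is a factor.
Dividing out leaves s^2 + 4s + 5 = 0.
The quadratic formula then gives s = -2 ± 1j.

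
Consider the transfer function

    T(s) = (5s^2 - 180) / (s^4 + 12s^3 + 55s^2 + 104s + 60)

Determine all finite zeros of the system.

Set the numerator to zero: 5s^2 - 180 = 0, i.e. 5·(s^2 - 36) = 0.
Factoring: (s - 6)(s + 6) = 0.

s = 6, -6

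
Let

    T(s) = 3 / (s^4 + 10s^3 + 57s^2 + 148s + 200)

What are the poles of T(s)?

The poles are the roots of the denominator s^4 + 10s^3 + 57s^2 + 148s + 200 = 0.
No real roots exist; factor into two real quadratics: (s^2 + 6s + 25)(s^2 + 4s + 8) = 0.
Each quadratic gives a conjugate pair via the quadratic formula.

s = -3 + 4j, -3 - 4j, -2 + 2j, -2 - 2j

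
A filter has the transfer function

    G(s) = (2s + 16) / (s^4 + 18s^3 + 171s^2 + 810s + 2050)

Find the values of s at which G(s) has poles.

s = -5 + 5j, -5 - 5j, -4 + 5j, -4 - 5j

The poles are the roots of the denominator s^4 + 18s^3 + 171s^2 + 810s + 2050 = 0.
No real roots exist; factor into two real quadratics: (s^2 + 10s + 50)(s^2 + 8s + 41) = 0.
Each quadratic gives a conjugate pair via the quadratic formula.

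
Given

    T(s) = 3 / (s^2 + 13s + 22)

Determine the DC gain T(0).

T(0) = 3/22 ≈ 0.1364

Set s = 0: T(0) = (3) / (22) = 3/22.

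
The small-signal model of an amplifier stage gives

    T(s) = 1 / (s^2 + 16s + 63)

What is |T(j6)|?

Substitute s = j6: numerator = 1, denominator = 27 + j96.
|T(j6)| = |1| / |27 + j96| = 1 / 99.725 ≈ 0.01003.

|T(j6)| ≈ 0.01003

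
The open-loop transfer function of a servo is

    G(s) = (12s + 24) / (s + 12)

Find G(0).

Set s = 0: G(0) = (24) / (12) = 2.

G(0) = 2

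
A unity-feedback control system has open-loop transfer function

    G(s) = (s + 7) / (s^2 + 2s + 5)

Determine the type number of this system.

Type 0

The denominator has no factor of s at the origin — no free integrator — so this is a Type 0 system.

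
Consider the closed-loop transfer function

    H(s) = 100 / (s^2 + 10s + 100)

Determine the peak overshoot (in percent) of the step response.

Comparing s^2 + 10s + 100 to s^2 + 2ζωₙs + ωₙ²: ωₙ = 10 rad/s and ζ = 10/(2·10) = 0.5.
%OS = 100·exp(−πζ/√(1−ζ²)) = 100·exp(−π·0.5/√(1−0.5²)) ≈ 16.3%.

%OS ≈ 16.3%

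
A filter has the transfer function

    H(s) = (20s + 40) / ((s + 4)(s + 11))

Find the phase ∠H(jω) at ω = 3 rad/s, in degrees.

∠H(j3) ≈ 4.185°

At s = j3: numerator = 40 + j60, denominator = 35 + j45.
∠H = ∠num − ∠den = 56.310° − (52.125°) = 4.185°.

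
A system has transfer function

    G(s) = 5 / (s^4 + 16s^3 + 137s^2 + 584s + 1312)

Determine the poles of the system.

The poles are the roots of the denominator s^4 + 16s^3 + 137s^2 + 584s + 1312 = 0.
No real roots exist; factor into two real quadratics: (s^2 + 8s + 41)(s^2 + 8s + 32) = 0.
Each quadratic gives a conjugate pair via the quadratic formula.

s = -4 ± 5j, -4 ± 4j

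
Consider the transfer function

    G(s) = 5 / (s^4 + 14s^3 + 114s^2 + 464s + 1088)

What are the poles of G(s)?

The poles are the roots of the denominator s^4 + 14s^3 + 114s^2 + 464s + 1088 = 0.
No real roots exist; factor into two real quadratics: (s^2 + 6s + 34)(s^2 + 8s + 32) = 0.
Each quadratic gives a conjugate pair via the quadratic formula.

s = -3 + 5j, -3 - 5j, -4 + 4j, -4 - 4j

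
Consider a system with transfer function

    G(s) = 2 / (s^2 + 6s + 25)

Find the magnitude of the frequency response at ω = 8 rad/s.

|G(j8)| ≈ 0.03234

Substitute s = j8: numerator = 2, denominator = -39 + j48.
|G(j8)| = |2| / |-39 + j48| = 2 / 61.847 ≈ 0.03234.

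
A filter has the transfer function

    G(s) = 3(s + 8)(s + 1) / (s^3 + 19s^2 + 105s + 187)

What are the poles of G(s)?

s = -11, -4 ± j

The poles are the roots of the denominator s^3 + 19s^2 + 105s + 187 = 0.
Trying s = -11: the polynomial evaluates to 0, so (s + 11) is a factor.
Dividing out leaves s^2 + 8s + 17 = 0.
The quadratic formula then gives s = -4 ± 1j.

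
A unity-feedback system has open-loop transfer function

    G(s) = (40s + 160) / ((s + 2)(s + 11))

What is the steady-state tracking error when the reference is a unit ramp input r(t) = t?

G(s) has no poles at the origin.
This is a Type 0 system; Kv = lim_{s→0} s·G(s) = 0, so the steady-state error for a ramp input is infinite.

e_ss = ∞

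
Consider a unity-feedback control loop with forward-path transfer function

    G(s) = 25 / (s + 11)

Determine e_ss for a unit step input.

e_ss = 0.3056

G(s) has no poles at the origin.
This is a Type 0 system. Kp = lim_{s→0} G(s) = 25/11.
e_ss = 1/(1 + Kp) = 1/(1 + 25/11) = 11/36 ≈ 0.3056.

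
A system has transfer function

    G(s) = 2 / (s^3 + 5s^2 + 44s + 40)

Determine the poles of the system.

The poles are the roots of the denominator s^3 + 5s^2 + 44s + 40 = 0.
Trying s = -1: the polynomial evaluates to 0, so (s + 1) is a factor.
Dividing out leaves s^2 + 4s + 40 = 0.
The quadratic formula then gives s = -2 ± 6j.

s = -2 + 6j, -2 - 6j, -1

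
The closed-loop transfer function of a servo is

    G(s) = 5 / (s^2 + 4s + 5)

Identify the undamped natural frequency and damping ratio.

Compare the denominator to the standard form s^2 + 2ζωₙs + ωₙ².
ωₙ² = 5, so ωₙ = √5 ≈ 2.236 rad/s.
2ζωₙ = 4, so ζ = 4/(2·√5) ≈ 0.8944.
With ζ = 0.8944 the response is underdamped.

ωₙ ≈ 2.236 rad/s, ζ ≈ 0.8944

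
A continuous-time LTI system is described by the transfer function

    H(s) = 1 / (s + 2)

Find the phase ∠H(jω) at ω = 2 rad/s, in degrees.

∠H(j2) ≈ -45°

At s = j2: numerator = 1, denominator = 2 + j2.
∠H = ∠num − ∠den = 0° − (45°) = -45°.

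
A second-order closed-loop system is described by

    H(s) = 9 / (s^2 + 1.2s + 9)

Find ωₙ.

Compare the denominator to the standard form s^2 + 2ζωₙs + ωₙ².
ωₙ² = 9, so ωₙ = 3 rad/s.

ωₙ = 3 rad/s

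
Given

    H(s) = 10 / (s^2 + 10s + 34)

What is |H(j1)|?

Substitute s = j1: numerator = 10, denominator = 33 + j10.
|H(j1)| = |10| / |33 + j10| = 10 / 34.482 ≈ 0.2900.

|H(j1)| ≈ 0.2900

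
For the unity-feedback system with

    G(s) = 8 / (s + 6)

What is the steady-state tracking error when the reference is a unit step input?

e_ss = 0.4286

G(s) has no poles at the origin.
This is a Type 0 system. Kp = lim_{s→0} G(s) = 8/6 = 4/3.
e_ss = 1/(1 + Kp) = 1/(1 + 4/3) = 3/7 ≈ 0.4286.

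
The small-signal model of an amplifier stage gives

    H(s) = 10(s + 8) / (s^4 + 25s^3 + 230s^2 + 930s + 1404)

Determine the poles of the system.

The poles are the roots of the denominator s^4 + 25s^3 + 230s^2 + 930s + 1404 = 0.
Trying s = -6: the polynomial evaluates to 0, so (s + 6) is a factor.
Dividing out leaves s^3 + 19s^2 + 116s + 234 = 0.
This factors further as (s^2 + 10s + 26)(s + 9) = 0.

s = -5 ± j, -6, -9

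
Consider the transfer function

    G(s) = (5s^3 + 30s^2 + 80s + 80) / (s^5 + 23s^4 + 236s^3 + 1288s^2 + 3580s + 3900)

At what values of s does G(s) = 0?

Set the numerator to zero: 5s^3 + 30s^2 + 80s + 80 = 0, i.e. 5·(s^3 + 6s^2 + 16s + 16) = 0.
Factoring: (s + 2)(s^2 + 4s + 8) = 0.

s = -2, -2 + 2j, -2 - 2j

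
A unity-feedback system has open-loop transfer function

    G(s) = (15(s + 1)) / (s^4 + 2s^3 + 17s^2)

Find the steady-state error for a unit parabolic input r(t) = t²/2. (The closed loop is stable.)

e_ss = 1.133

G(s) has 2 poles at the origin.
This is a Type 2 system. Ka = lim_{s→0} s^2·G(s) = 15/17.
e_ss = 1/Ka = 1/(15/17) = 17/15 ≈ 1.133.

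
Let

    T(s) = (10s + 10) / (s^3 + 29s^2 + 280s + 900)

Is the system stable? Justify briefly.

The denominator s^3 + 29s^2 + 280s + 900 factors as (s + 10)^2(s + 9), giving poles at s = -10, -10, -9.
Since all poles lie strictly in the left half-plane, the system is stable.

stable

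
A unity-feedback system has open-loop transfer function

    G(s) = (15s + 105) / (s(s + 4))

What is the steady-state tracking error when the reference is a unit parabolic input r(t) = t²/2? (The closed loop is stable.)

G(s) has one pole at the origin.
This is a Type 1 system; Ka = lim_{s→0} s^2·G(s) = 0, so the steady-state error for a parabola input is infinite.

e_ss = ∞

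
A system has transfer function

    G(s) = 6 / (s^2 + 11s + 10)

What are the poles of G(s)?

s = -10, -1

The poles are the roots of the denominator s^2 + 11s + 10 = 0.
Factoring: (s + 10)(s + 1) = 0, so s = -10 and s = -1.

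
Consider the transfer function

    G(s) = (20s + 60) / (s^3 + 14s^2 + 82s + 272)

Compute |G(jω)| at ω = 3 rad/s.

|G(j3)| ≈ 0.3224

Substitute s = j3: numerator = 60 + j60, denominator = 146 + j219.
|G(j3)| = |60 + j60| / |146 + j219| = 84.853 / 263.21 ≈ 0.3224.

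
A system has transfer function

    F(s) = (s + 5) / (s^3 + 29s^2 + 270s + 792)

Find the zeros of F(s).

s = -5

Set the numerator to zero: s + 5 = 0.
So s = -5.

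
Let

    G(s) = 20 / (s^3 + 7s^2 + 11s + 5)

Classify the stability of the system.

The denominator s^3 + 7s^2 + 11s + 5 factors as (s + 1)^2(s + 5), giving poles at s = -1, -1, -5.
Since all poles lie strictly in the left half-plane, the system is stable.

stable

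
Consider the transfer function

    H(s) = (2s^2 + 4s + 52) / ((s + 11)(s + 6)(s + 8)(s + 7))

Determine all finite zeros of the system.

s = -1 ± 5j

Set the numerator to zero: 2s^2 + 4s + 52 = 0, i.e. 2·(s^2 + 2s + 26) = 0.
Factoring: (s^2 + 2s + 26) = 0.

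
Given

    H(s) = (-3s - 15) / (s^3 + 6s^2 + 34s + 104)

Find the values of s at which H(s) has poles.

s = -1 ± 5j, -4

The poles are the roots of the denominator s^3 + 6s^2 + 34s + 104 = 0.
Trying s = -4: the polynomial evaluates to 0, so (s + 4) is a factor.
Dividing out leaves s^2 + 2s + 26 = 0.
The quadratic formula then gives s = -1 ± 5j.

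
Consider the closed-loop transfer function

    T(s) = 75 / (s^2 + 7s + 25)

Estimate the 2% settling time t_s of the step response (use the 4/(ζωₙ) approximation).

t_s ≈ 1.143 s

Comparing s^2 + 7s + 25 to s^2 + 2ζωₙs + ωₙ²: ωₙ = 5 rad/s and ζ = 7/(2·5) = 0.7.
ζωₙ = 7/2 = 3.5, so t_s ≈ 4/(ζωₙ) = 4/3.5 ≈ 1.143 s.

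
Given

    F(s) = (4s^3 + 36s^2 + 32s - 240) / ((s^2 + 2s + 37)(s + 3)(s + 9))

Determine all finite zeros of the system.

s = -6, 2, -5

Set the numerator to zero: 4s^3 + 36s^2 + 32s - 240 = 0, i.e. 4·(s^3 + 9s^2 + 8s - 60) = 0.
Factoring: (s + 6)(s - 2)(s + 5) = 0.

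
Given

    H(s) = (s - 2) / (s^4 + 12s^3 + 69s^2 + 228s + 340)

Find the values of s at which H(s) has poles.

s = -4 ± j, -2 ± 4j

The poles are the roots of the denominator s^4 + 12s^3 + 69s^2 + 228s + 340 = 0.
No real roots exist; factor into two real quadratics: (s^2 + 8s + 17)(s^2 + 4s + 20) = 0.
Each quadratic gives a conjugate pair via the quadratic formula.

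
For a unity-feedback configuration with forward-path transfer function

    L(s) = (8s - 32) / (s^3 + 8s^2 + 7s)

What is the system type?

Factor s from the denominator: s^3 + 8s^2 + 7s = s·(s^2 + 8s + 7).
There is 1 pole at the origin, so the system is Type 1.

Type 1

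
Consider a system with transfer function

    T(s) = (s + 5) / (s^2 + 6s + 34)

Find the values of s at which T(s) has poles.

The poles are the roots of the denominator s^2 + 6s + 34 = 0.
Using the quadratic formula: s = (-6 ± √(-100))/2 = -3 ± 5j.

s = -3 + 5j, -3 - 5j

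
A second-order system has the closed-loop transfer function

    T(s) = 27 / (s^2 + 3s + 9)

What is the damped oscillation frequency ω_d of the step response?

ω_d ≈ 2.598 rad/s

Comparing s^2 + 3s + 9 to s^2 + 2ζωₙs + ωₙ²: ωₙ = 3 rad/s and ζ = 3/(2·3) = 0.5.
ζωₙ = 3/2 = 1.5, so ω_d = ωₙ√(1−ζ²) = √(ωₙ² − (ζωₙ)²) = √(9 − 1.5²) = √6.75 ≈ 2.598 rad/s.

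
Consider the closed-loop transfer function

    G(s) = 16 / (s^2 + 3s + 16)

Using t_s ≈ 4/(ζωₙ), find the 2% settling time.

t_s ≈ 2.667 s

Comparing s^2 + 3s + 16 to s^2 + 2ζωₙs + ωₙ²: ωₙ = 4 rad/s and ζ = 3/(2·4) = 0.375.
ζωₙ = 3/2 = 1.5, so t_s ≈ 4/(ζωₙ) = 4/1.5 ≈ 2.667 s.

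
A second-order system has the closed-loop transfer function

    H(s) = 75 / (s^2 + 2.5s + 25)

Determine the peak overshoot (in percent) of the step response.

%OS ≈ 44.4%

Comparing s^2 + 2.5s + 25 to s^2 + 2ζωₙs + ωₙ²: ωₙ = 5 rad/s and ζ = 2.5/(2·5) = 0.25.
%OS = 100·exp(−πζ/√(1−ζ²)) = 100·exp(−π·0.25/√(1−0.25²)) ≈ 44.4%.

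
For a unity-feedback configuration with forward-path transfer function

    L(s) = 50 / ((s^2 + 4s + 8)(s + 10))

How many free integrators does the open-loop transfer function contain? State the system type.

Type 0

The denominator has no factor of s at the origin — no free integrator — so this is a Type 0 system.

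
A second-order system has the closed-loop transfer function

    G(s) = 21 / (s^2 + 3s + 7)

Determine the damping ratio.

Compare the denominator to the standard form s^2 + 2ζωₙs + ωₙ².
ωₙ² = 7, so ωₙ = √7 ≈ 2.646 rad/s.
2ζωₙ = 3, so ζ = 3/(2·√7) ≈ 0.5669.
With ζ = 0.5669 the response is underdamped.

ζ ≈ 0.5669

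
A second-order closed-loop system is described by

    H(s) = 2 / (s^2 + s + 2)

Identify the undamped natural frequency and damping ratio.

ωₙ ≈ 1.414 rad/s, ζ ≈ 0.3536

Compare the denominator to the standard form s^2 + 2ζωₙs + ωₙ².
ωₙ² = 2, so ωₙ = √2 ≈ 1.414 rad/s.
2ζωₙ = 1, so ζ = 1/(2·√2) ≈ 0.3536.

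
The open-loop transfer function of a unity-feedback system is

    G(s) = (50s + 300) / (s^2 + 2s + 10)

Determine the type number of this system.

The denominator has no factor of s at the origin — no free integrator — so this is a Type 0 system.

Type 0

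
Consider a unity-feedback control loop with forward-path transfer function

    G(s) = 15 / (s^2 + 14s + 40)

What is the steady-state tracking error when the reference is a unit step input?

e_ss = 0.7273

G(s) has no poles at the origin.
This is a Type 0 system. Kp = lim_{s→0} G(s) = 15/40 = 3/8.
e_ss = 1/(1 + Kp) = 1/(1 + 3/8) = 8/11 ≈ 0.7273.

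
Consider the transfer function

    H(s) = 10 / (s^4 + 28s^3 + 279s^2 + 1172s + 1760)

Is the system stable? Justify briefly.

The denominator s^4 + 28s^3 + 279s^2 + 1172s + 1760 factors as (s + 5)(s + 4)(s + 8)(s + 11), giving poles at s = -5, -4, -8, -11.
Since all poles lie strictly in the left half-plane, the system is stable.

stable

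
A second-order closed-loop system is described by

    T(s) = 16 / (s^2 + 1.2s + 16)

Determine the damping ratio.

ζ = 0.15

Compare the denominator to the standard form s^2 + 2ζωₙs + ωₙ².
ωₙ² = 16, so ωₙ = 4 rad/s.
2ζωₙ = 1.2, so ζ = 1.2/(2·4) = 0.15.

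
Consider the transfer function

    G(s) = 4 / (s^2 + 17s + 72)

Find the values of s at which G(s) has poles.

The poles are the roots of the denominator s^2 + 17s + 72 = 0.
Factoring: (s + 8)(s + 9) = 0, so s = -8 and s = -9.

s = -8, -9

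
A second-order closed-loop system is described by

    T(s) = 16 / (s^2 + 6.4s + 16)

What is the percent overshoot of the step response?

%OS ≈ 1.52%

Comparing s^2 + 6.4s + 16 to s^2 + 2ζωₙs + ωₙ²: ωₙ = 4 rad/s and ζ = 6.4/(2·4) = 0.8.
%OS = 100·exp(−πζ/√(1−ζ²)) = 100·exp(−π·0.8/√(1−0.8²)) ≈ 1.52%.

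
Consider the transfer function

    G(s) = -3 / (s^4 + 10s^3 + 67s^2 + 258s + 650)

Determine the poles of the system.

The poles are the roots of the denominator s^4 + 10s^3 + 67s^2 + 258s + 650 = 0.
No real roots exist; factor into two real quadratics: (s^2 + 8s + 25)(s^2 + 2s + 26) = 0.
Each quadratic gives a conjugate pair via the quadratic formula.

s = -4 ± 3j, -1 ± 5j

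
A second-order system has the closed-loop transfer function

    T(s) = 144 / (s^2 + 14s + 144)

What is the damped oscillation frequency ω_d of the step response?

Comparing s^2 + 14s + 144 to s^2 + 2ζωₙs + ωₙ²: ωₙ = 12 rad/s and ζ = 14/(2·12) ≈ 0.5833.
ζωₙ = 14/2 = 7, so ω_d = ωₙ√(1−ζ²) = √(ωₙ² − (ζωₙ)²) = √(144 − 7²) = √95 ≈ 9.747 rad/s.

ω_d ≈ 9.747 rad/s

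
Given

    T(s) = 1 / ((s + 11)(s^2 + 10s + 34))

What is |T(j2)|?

|T(j2)| ≈ 0.002481

Substitute s = j2: numerator = 1, denominator = 290 + j280.
|T(j2)| = |1| / |290 + j280| = 1 / 403.11 ≈ 0.002481.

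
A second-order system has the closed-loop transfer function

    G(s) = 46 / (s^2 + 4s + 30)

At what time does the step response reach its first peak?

Comparing s^2 + 4s + 30 to s^2 + 2ζωₙs + ωₙ²: ωₙ = √30 ≈ 5.477 rad/s and ζ = 4/(2·√30) ≈ 0.3651.
ζωₙ = 4/2 = 2, so ω_d = ωₙ√(1−ζ²) = √(ωₙ² − (ζωₙ)²) = √(30 − 2²) = √26 ≈ 5.099 rad/s.
t_p = π/ω_d = π/5.099 ≈ 0.6161 s.

t_p ≈ 0.6161 s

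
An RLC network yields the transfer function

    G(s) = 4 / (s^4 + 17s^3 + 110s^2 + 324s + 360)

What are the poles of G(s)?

s = -6, -4 + 2j, -4 - 2j, -3

The poles are the roots of the denominator s^4 + 17s^3 + 110s^2 + 324s + 360 = 0.
Trying s = -6: the polynomial evaluates to 0, so (s + 6) is a factor.
Dividing out leaves s^3 + 11s^2 + 44s + 60 = 0.
This factors further as (s^2 + 8s + 20)(s + 3) = 0.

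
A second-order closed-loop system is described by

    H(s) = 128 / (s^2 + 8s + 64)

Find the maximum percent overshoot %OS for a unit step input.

%OS ≈ 16.3%

Comparing s^2 + 8s + 64 to s^2 + 2ζωₙs + ωₙ²: ωₙ = 8 rad/s and ζ = 8/(2·8) = 0.5.
%OS = 100·exp(−πζ/√(1−ζ²)) = 100·exp(−π·0.5/√(1−0.5²)) ≈ 16.3%.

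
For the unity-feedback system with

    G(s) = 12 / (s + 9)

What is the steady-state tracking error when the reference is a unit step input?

e_ss = 0.4286

G(s) has no poles at the origin.
This is a Type 0 system. Kp = lim_{s→0} G(s) = 12/9 = 4/3.
e_ss = 1/(1 + Kp) = 1/(1 + 4/3) = 3/7 ≈ 0.4286.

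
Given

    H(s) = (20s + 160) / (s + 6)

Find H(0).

H(0) = 80/3 ≈ 26.67

Set s = 0: H(0) = (160) / (6) = 80/3.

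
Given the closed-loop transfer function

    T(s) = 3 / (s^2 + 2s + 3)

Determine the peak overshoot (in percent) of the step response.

%OS ≈ 10.8%

Comparing s^2 + 2s + 3 to s^2 + 2ζωₙs + ωₙ²: ωₙ = √3 ≈ 1.732 rad/s and ζ = 2/(2·√3) ≈ 0.5774.
%OS = 100·exp(−πζ/√(1−ζ²)) = 100·exp(−π·0.5774/√(1−0.5774²)) ≈ 10.8%.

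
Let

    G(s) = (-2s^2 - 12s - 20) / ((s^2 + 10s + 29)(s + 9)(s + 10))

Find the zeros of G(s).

s = -3 ± j

Set the numerator to zero: -2s^2 - 12s - 20 = 0, i.e. -2·(s^2 + 6s + 10) = 0.
Factoring: (s^2 + 6s + 10) = 0.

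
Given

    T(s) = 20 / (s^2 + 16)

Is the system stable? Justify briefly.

The denominator s^2 + 16 factors as (s^2 + 16), giving poles at s = ±4j.
Since the simple pole(s) at s = 4j, -4j lie on the jω-axis with none in the right half-plane, the system is marginally stable.

marginally stable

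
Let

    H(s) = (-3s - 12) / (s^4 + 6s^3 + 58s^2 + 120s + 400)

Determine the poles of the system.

s = -2 ± 6j, -1 ± 3j

The poles are the roots of the denominator s^4 + 6s^3 + 58s^2 + 120s + 400 = 0.
No real roots exist; factor into two real quadratics: (s^2 + 4s + 40)(s^2 + 2s + 10) = 0.
Each quadratic gives a conjugate pair via the quadratic formula.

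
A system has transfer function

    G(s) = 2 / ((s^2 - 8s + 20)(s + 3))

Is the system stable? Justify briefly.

The poles can be read from the denominator factors: s = 4 ± 2j, -3.
Since the pole(s) at s = 4 + 2j, 4 - 2j lie in the right half-plane, the system is unstable.

unstable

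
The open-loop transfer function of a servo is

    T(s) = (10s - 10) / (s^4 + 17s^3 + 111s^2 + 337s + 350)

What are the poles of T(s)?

s = -4 + 3j, -4 - 3j, -7, -2

The poles are the roots of the denominator s^4 + 17s^3 + 111s^2 + 337s + 350 = 0.
Trying s = -7: the polynomial evaluates to 0, so (s + 7) is a factor.
Dividing out leaves s^3 + 10s^2 + 41s + 50 = 0.
This factors further as (s^2 + 8s + 25)(s + 2) = 0.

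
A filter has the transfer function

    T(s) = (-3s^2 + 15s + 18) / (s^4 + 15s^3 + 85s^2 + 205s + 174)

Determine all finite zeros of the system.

s = 6, -1

Set the numerator to zero: -3s^2 + 15s + 18 = 0, i.e. -3·(s^2 - 5s - 6) = 0.
Factoring: (s - 6)(s + 1) = 0.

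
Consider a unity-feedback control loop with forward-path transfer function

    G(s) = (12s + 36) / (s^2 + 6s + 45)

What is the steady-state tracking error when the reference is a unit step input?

e_ss = 0.5556

G(s) has no poles at the origin.
This is a Type 0 system. Kp = lim_{s→0} G(s) = 36/45 = 4/5.
e_ss = 1/(1 + Kp) = 1/(1 + 4/5) = 5/9 ≈ 0.5556.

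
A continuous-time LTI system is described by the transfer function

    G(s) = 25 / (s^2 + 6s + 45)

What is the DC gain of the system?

At s = 0 each factor (s + a) contributes a and each (s^2 + bs + c) contributes c.
G(0) = 25·1 / ((45)) = 25/45 = 5/9.

G(0) = 5/9 ≈ 0.5556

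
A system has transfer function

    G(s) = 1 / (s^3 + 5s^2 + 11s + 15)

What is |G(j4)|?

Substitute s = j4: numerator = 1, denominator = -65 - j20.
|G(j4)| = |1| / |-65 - j20| = 1 / 68.007 ≈ 0.01470.

|G(j4)| ≈ 0.01470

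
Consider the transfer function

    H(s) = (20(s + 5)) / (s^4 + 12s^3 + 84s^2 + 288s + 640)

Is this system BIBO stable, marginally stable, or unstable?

stable

The denominator s^4 + 12s^3 + 84s^2 + 288s + 640 factors as (s^2 + 8s + 32)(s^2 + 4s + 20), giving poles at s = -4 + 4j, -4 - 4j, -2 + 4j, -2 - 4j.
Since all poles lie strictly in the left half-plane, the system is stable.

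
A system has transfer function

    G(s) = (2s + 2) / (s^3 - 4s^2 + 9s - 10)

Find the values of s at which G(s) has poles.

s = 1 + 2j, 1 - 2j, 2

The poles are the roots of the denominator s^3 - 4s^2 + 9s - 10 = 0.
Trying s = 2: the polynomial evaluates to 0, so (s - 2) is a factor.
Dividing out leaves s^2 - 2s + 5 = 0.
The quadratic formula then gives s = 1 ± 2j.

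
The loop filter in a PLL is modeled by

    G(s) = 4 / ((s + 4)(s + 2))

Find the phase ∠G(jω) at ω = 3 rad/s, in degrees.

At s = j3: numerator = 4, denominator = -1 + j18.
∠G = ∠num − ∠den = 0° − (93.180°) = -93.18°.

∠G(j3) ≈ -93.18°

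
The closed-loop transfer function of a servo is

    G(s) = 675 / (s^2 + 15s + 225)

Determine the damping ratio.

Compare the denominator to the standard form s^2 + 2ζωₙs + ωₙ².
ωₙ² = 225, so ωₙ = 15 rad/s.
2ζωₙ = 15, so ζ = 15/(2·15) = 0.5.
With ζ = 0.5 the response is underdamped.

ζ = 0.5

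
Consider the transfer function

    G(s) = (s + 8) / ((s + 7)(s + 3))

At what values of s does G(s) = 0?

s = -8

Set the numerator to zero: s + 8 = 0.
So s = -8.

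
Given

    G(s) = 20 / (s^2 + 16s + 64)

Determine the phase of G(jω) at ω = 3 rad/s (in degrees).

∠G(j3) ≈ -41.11°

At s = j3: numerator = 20, denominator = 55 + j48.
∠G = ∠num − ∠den = 0° − (41.112°) = -41.11°.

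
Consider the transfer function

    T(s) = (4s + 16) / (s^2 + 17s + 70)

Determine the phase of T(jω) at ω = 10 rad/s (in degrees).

At s = j10: numerator = 16 + j40, denominator = -30 + j170.
∠T = ∠num − ∠den = 68.199° − (100.01°) = -31.81°.

∠T(j10) ≈ -31.81°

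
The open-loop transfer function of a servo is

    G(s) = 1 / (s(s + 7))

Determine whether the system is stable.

The poles can be read from the denominator factors: s = 0, -7.
Since the simple pole(s) at s = 0 lie on the jω-axis with none in the right half-plane, the system is marginally stable.

marginally stable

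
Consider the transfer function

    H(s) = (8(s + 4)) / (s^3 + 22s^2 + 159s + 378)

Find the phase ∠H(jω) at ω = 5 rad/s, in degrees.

At s = j5: numerator = 32 + j40, denominator = -172 + j670.
∠H = ∠num − ∠den = 51.340° − (104.40°) = -53.06°.

∠H(j5) ≈ -53.06°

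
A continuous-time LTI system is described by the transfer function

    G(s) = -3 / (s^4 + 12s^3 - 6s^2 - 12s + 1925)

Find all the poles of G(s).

The poles are the roots of the denominator s^4 + 12s^3 - 6s^2 - 12s + 1925 = 0.
Trying s = -7: the polynomial evaluates to 0, so (s + 7) is a factor.
Dividing out leaves s^3 + 5s^2 - 41s + 275 = 0.
This factors further as (s^2 - 6s + 25)(s + 11) = 0.

s = 3 ± 4j, -7, -11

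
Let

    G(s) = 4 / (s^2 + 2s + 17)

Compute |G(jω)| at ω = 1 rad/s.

Substitute s = j1: numerator = 4, denominator = 16 + j2.
|G(j1)| = |4| / |16 + j2| = 4 / 16.125 ≈ 0.2481.

|G(j1)| ≈ 0.2481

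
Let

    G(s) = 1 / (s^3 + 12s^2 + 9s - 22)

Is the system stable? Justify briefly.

unstable

The denominator s^3 + 12s^2 + 9s - 22 factors as (s + 2)(s + 11)(s - 1), giving poles at s = -2, -11, 1.
Since the pole(s) at s = 1 lie in the right half-plane, the system is unstable.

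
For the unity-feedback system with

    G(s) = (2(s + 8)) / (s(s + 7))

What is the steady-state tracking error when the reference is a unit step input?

e_ss = 0

G(s) has one pole at the origin.
This is a Type 1 system; for a step input the steady-state error is zero.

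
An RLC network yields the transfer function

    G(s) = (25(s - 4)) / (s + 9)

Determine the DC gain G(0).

G(0) = -100/9 ≈ -11.11

At s = 0 each factor (s + a) contributes a and each (s^2 + bs + c) contributes c.
G(0) = 25·(-4) / ((9)) = -100/9 = -100/9.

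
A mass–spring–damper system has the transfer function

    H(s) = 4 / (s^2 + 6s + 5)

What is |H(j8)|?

Substitute s = j8: numerator = 4, denominator = -59 + j48.
|H(j8)| = |4| / |-59 + j48| = 4 / 76.059 ≈ 0.05259.

|H(j8)| ≈ 0.05259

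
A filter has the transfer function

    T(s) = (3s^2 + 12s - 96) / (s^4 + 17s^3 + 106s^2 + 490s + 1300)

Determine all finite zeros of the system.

Set the numerator to zero: 3s^2 + 12s - 96 = 0, i.e. 3·(s^2 + 4s - 32) = 0.
Factoring: (s - 4)(s + 8) = 0.

s = 4, -8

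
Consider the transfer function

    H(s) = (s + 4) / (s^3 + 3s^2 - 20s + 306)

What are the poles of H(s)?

The poles are the roots of the denominator s^3 + 3s^2 - 20s + 306 = 0.
Trying s = -9: the polynomial evaluates to 0, so (s + 9) is a factor.
Dividing out leaves s^2 - 6s + 34 = 0.
The quadratic formula then gives s = 3 ± 5j.

s = 3 ± 5j, -9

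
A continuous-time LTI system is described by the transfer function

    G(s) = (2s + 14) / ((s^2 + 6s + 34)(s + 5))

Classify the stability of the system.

The poles can be read from the denominator factors: s = -3 ± 5j, -5.
Since all poles lie strictly in the left half-plane, the system is stable.

stable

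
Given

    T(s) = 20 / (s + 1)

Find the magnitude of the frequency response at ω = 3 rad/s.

Substitute s = j3: numerator = 20, denominator = 1 + j3.
|T(j3)| = |20| / |1 + j3| = 20 / 3.1623 ≈ 6.325.

|T(j3)| ≈ 6.325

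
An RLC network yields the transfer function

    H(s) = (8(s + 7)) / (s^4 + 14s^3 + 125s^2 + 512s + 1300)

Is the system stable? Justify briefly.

stable

The denominator s^4 + 14s^3 + 125s^2 + 512s + 1300 factors as (s^2 + 8s + 52)(s^2 + 6s + 25), giving poles at s = -4 ± 6j, -3 ± 4j.
Since all poles lie strictly in the left half-plane, the system is stable.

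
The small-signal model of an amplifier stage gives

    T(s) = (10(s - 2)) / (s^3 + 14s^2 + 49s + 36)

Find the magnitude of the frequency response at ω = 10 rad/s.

|T(j10)| ≈ 0.07003

Substitute s = j10: numerator = -20 + j100, denominator = -1364 - j510.
|T(j10)| = |-20 + j100| / |-1364 - j510| = 101.98 / 1456.2 ≈ 0.07003.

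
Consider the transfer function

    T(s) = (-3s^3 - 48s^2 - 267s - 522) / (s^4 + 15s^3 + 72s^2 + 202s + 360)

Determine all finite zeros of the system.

s = -5 + 2j, -5 - 2j, -6

Set the numerator to zero: -3s^3 - 48s^2 - 267s - 522 = 0, i.e. -3·(s^3 + 16s^2 + 89s + 174) = 0.
Factoring: (s^2 + 10s + 29)(s + 6) = 0.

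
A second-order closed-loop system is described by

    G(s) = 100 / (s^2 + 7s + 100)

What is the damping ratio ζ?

ζ = 0.35

Compare the denominator to the standard form s^2 + 2ζωₙs + ωₙ².
ωₙ² = 100, so ωₙ = 10 rad/s.
2ζωₙ = 7, so ζ = 7/(2·10) = 0.35.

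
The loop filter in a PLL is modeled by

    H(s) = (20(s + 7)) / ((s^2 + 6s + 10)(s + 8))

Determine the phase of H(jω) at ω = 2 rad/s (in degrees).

At s = j2: numerator = 140 + j40, denominator = 24 + j108.
∠H = ∠num − ∠den = 15.945° − (77.471°) = -61.53°.

∠H(j2) ≈ -61.53°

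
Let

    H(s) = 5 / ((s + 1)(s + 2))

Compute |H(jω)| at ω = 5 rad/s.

|H(j5)| ≈ 0.1821

Substitute s = j5: numerator = 5, denominator = -23 + j15.
|H(j5)| = |5| / |-23 + j15| = 5 / 27.459 ≈ 0.1821.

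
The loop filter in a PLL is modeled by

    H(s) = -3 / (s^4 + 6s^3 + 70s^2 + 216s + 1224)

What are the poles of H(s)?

The poles are the roots of the denominator s^4 + 6s^3 + 70s^2 + 216s + 1224 = 0.
No real roots exist; factor into two real quadratics: (s^2 + 36)(s^2 + 6s + 34) = 0.
Each quadratic gives a conjugate pair via the quadratic formula.

s = 6j, -6j, -3 + 5j, -3 - 5j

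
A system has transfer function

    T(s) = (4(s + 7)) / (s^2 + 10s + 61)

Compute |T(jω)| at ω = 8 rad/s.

|T(j8)| ≈ 0.5311

Substitute s = j8: numerator = 28 + j32, denominator = -3 + j80.
|T(j8)| = |28 + j32| / |-3 + j80| = 42.521 / 80.056 ≈ 0.5311.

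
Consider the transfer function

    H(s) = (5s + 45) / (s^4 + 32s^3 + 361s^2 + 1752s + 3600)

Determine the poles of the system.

s = -4 + 3j, -4 - 3j, -12, -12

The poles are the roots of the denominator s^4 + 32s^3 + 361s^2 + 1752s + 3600 = 0.
Trying s = -12: the polynomial evaluates to 0, so (s + 12) is a factor.
Dividing out leaves s^3 + 20s^2 + 121s + 300 = 0.
This factors further as (s^2 + 8s + 25)(s + 12) = 0.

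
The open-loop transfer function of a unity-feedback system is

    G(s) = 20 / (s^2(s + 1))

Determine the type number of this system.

The denominator has 2 factors of s at the origin (free integrators), so this is a Type 2 system.

Type 2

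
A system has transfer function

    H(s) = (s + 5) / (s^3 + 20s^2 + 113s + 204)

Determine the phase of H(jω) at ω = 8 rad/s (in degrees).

At s = j8: numerator = 5 + j8, denominator = -1076 + j392.
∠H = ∠num − ∠den = 57.995° − (159.98°) = -102.0°.

∠H(j8) ≈ -102.0°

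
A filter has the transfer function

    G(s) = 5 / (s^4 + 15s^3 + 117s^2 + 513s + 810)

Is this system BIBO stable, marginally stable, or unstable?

The denominator s^4 + 15s^3 + 117s^2 + 513s + 810 factors as (s^2 + 6s + 45)(s + 6)(s + 3), giving poles at s = -3 + 6j, -3 - 6j, -6, -3.
Since all poles lie strictly in the left half-plane, the system is stable.

stable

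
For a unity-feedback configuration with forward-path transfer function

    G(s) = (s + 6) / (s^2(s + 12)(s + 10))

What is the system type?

The denominator has 2 factors of s at the origin (free integrators), so this is a Type 2 system.

Type 2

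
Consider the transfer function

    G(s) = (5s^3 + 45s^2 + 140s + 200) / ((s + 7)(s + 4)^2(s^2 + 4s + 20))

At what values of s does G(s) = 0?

s = -2 + 2j, -2 - 2j, -5

Set the numerator to zero: 5s^3 + 45s^2 + 140s + 200 = 0, i.e. 5·(s^3 + 9s^2 + 28s + 40) = 0.
Factoring: (s^2 + 4s + 8)(s + 5) = 0.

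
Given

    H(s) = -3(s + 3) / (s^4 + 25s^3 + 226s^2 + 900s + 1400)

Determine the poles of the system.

s = -4 ± 2j, -7, -10

The poles are the roots of the denominator s^4 + 25s^3 + 226s^2 + 900s + 1400 = 0.
Trying s = -7: the polynomial evaluates to 0, so (s + 7) is a factor.
Dividing out leaves s^3 + 18s^2 + 100s + 200 = 0.
This factors further as (s^2 + 8s + 20)(s + 10) = 0.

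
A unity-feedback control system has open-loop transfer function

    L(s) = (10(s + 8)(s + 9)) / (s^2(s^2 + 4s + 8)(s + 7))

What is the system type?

Type 2

The denominator has 2 factors of s at the origin (free integrators), so this is a Type 2 system.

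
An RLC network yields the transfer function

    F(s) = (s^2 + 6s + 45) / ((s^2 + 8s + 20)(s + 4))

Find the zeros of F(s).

Set the numerator to zero: s^2 + 6s + 45 = 0.
Factoring: (s^2 + 6s + 45) = 0.

s = -3 + 6j, -3 - 6j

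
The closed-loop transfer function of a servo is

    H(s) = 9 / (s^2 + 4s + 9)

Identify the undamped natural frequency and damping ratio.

ωₙ = 3 rad/s, ζ ≈ 0.6667

Compare the denominator to the standard form s^2 + 2ζωₙs + ωₙ².
ωₙ² = 9, so ωₙ = 3 rad/s.
2ζωₙ = 4, so ζ = 4/(2·3) ≈ 0.6667.
With ζ = 0.6667 the response is underdamped.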